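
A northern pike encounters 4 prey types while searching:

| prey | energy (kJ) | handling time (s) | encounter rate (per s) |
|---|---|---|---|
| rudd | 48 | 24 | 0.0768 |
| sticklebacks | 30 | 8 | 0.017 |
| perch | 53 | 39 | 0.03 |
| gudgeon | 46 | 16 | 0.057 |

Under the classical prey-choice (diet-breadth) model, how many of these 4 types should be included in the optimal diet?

E/h in descending order: sticklebacks 3.75, gudgeon 2.88, rudd 2, perch 1.36 kJ/s. The optimal diet is the largest prefix of this list for which every included type satisfies E_i/h_i > R on the types above it.
Rate on top 1: 0.4489. gudgeon: 2.88 > 0.4489 → include.
Rate on top 2: 1.529. rudd: 2 > 1.529 → include.
Rate on top 3: 1.752. perch: 1.36 < 1.752 → exclude; stop.
Optimal diet: sticklebacks, gudgeon, rudd — 3 of 4 types.

3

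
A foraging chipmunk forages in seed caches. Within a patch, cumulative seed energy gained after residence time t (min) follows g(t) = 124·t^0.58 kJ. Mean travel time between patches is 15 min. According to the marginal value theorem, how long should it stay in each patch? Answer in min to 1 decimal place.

By the marginal value theorem, leave when the instantaneous gain rate g'(t) equals the habitat-wide average g(t)/(T + t).
g'(t) = 0.58·124·t^-0.42. Setting 0.58·124·t^-0.42 = 124·t^0.58/(15+t) gives 0.58(15+t) = t, so 0.42·t = 0.58×15.
t* = 0.58×15/0.42 = 20.71 min.

20.7 min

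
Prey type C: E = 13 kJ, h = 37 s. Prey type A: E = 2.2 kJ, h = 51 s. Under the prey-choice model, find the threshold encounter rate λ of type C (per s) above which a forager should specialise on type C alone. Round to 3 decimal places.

0.004 per s

At the threshold, the rate on type C alone equals the profitability of type A: λ·13/(1 + λ·37) = 2.2/51 = 0.04314.
Rearranging, λ(13 − 0.04314×37) = 0.04314, so λ = 0.04314/11.4 = 0.003783 per s.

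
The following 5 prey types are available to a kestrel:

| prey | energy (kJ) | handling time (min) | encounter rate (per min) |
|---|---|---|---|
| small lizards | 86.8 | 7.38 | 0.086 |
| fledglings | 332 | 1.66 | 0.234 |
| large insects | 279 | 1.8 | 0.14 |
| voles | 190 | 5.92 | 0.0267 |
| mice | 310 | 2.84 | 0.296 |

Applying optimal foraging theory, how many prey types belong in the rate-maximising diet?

3

Profitabilities (E/h, kJ/min): fledglings 200, large insects 155, mice 109, voles 32.1, small lizards 11.8. Add prey in this order while the next type's profitability exceeds the intake rate on those already taken.
Rate on top 1: 55.95. large insects: 155 > 55.95 → include.
Rate on top 2: 71.17. mice: 109 > 71.17 → include.
Rate on top 3: 84.04. voles: 32.1 < 84.04 → exclude; stop.
Optimal diet: fledglings, large insects, mice — 3 of 5 types.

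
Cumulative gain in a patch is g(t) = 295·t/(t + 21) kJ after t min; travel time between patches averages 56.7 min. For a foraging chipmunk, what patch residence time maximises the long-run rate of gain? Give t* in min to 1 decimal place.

Optimal t* satisfies g'(t*) = g(t*)/(T + t*).
g'(t) = 295·21/(t + 21)². Setting 295·21/(t+21)² = 295t/[(t+21)(56.7+t)] gives 21(56.7+t) = t(t+21), so t² = 21×56.7 = 1191.
t* = √1191 = 34.51 min.

34.5 min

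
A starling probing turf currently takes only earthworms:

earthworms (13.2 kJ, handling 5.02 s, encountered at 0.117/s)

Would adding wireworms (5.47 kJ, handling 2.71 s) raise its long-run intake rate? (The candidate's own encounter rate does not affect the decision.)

Yes

On earthworms alone, R = ΣλE/(1+Σλh) = 1.544/1.587 = 0.9729 kJ/s.
Profitability of wireworms: 5.47/2.71 = 2.018 kJ/s.
2.018 > 0.9729, so adding wireworms raises the average — include it.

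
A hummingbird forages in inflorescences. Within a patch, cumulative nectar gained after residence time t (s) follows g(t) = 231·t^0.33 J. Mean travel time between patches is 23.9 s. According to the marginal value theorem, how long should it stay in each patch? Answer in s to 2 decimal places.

11.77 s

Optimal t* satisfies g'(t*) = g(t*)/(T + t*).
g'(t) = 0.33·231·t^-0.67. Setting 0.33·231·t^-0.67 = 231·t^0.33/(23.9+t) gives 0.33(23.9+t) = t, so 0.67·t = 0.33×23.9.
t* = 0.33×23.9/0.67 = 11.77 s.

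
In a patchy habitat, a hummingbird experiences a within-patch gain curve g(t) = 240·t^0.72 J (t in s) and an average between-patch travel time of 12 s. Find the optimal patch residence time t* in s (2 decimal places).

Optimal t* satisfies g'(t*) = g(t*)/(T + t*).
g'(t) = 0.72·240·t^-0.28. Setting 0.72·240·t^-0.28 = 240·t^0.72/(12+t) gives 0.72(12+t) = t, so 0.28·t = 0.72×12.
t* = 0.72×12/0.28 = 30.86 s.

30.86 s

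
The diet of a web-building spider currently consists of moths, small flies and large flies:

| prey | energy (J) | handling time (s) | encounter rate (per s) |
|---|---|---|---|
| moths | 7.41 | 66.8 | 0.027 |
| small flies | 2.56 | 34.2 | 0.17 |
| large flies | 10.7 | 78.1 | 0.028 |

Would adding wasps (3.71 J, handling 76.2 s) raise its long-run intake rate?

No

Current rate: (0.027×7.41 + 0.17×2.56 + 0.028×10.7)/(1 + 0.027×66.8 + 0.17×34.2 + 0.028×78.1) = 0.08653 J/s.
Profitability of wasps: 3.71/76.2 = 0.04869 J/s.
0.04869 < 0.08653, so adding wasps would lower the average — exclude it.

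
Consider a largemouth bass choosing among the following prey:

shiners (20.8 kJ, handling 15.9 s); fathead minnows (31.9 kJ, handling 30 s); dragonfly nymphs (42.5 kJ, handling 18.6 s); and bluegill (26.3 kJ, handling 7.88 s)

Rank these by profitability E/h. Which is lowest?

In descending order of E/h:
bluegill: 26.3/7.88 = 3.34 kJ/s
dragonfly nymphs: 42.5/18.6 = 2.28 kJ/s
shiners: 20.8/15.9 = 1.31 kJ/s
fathead minnows: 31.9/30 = 1.06 kJ/s

fathead minnows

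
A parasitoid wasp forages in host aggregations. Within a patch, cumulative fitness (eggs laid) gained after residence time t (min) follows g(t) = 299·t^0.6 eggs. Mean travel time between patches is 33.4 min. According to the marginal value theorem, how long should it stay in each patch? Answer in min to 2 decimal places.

Maximise g(t)/(T+t): set derivative to zero → g'(t)(T+t) = g(t).
g'(t) = 0.6·299·t^-0.4. Setting 0.6·299·t^-0.4 = 299·t^0.6/(33.4+t) gives 0.6(33.4+t) = t, so 0.40·t = 0.6×33.4.
t* = 0.6×33.4/0.40 = 50.1 min.

50.10 min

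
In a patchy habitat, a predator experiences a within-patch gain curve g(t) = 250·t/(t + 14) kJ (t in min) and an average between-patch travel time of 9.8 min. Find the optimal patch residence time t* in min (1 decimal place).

11.7 min

By the marginal value theorem, leave when the instantaneous gain rate g'(t) equals the habitat-wide average g(t)/(T + t).
g'(t) = 250·14/(t + 14)². Setting 250·14/(t+14)² = 250t/[(t+14)(9.8+t)] gives 14(9.8+t) = t(t+14), so t² = 14×9.8 = 137.2.
t* = √137.2 = 11.71 min.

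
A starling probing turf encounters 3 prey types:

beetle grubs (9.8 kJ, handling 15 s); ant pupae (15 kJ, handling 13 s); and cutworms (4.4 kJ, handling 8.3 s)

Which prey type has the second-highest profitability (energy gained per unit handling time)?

Profitability E/h (kJ/s): beetle grubs = 9.8/15 = 0.653, ant pupae = 15/13 = 1.15, cutworms = 4.4/8.3 = 0.53.
Ranked: ant pupae > beetle grubs > cutworms.

beetle grubs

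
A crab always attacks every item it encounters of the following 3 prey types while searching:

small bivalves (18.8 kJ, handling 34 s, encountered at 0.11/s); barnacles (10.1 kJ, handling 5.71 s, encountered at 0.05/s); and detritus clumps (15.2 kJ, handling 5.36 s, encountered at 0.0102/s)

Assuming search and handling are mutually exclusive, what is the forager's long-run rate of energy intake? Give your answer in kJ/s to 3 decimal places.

Energy encountered per unit search time: 0.11×18.8 + 0.05×10.1 + 0.0102×15.2 = 2.728 kJ/s.
Handling time per unit search time: 0.11×34 + 0.05×5.71 + 0.0102×5.36 = 4.08.
Rate = 2.728/(1 + 4.08) = 0.537 kJ/s.

0.537 kJ/s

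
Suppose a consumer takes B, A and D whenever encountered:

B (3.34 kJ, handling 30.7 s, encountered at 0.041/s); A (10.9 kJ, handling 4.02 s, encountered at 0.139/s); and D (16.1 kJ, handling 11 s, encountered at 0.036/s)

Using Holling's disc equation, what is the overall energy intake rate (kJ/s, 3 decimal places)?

R = (0.041×3.34 + 0.139×10.9 + 0.036×16.1) / (1 + 0.041×30.7 + 0.139×4.02 + 0.036×11) = 2.232/3.213 = 0.6945 kJ/s.

0.694 kJ/s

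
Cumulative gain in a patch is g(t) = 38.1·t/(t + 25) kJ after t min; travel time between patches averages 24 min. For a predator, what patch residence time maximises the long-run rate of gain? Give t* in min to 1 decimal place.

24.5 min

Optimal t* satisfies g'(t*) = g(t*)/(T + t*).
g'(t) = 38.1·25/(t + 25)². Setting 38.1·25/(t+25)² = 38.1t/[(t+25)(24+t)] gives 25(24+t) = t(t+25), so t² = 25×24 = 600.
t* = √600 = 24.49 min.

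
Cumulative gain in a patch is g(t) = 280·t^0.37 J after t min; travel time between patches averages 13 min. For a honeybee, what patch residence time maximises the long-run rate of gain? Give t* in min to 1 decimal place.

Maximise g(t)/(T+t): set derivative to zero → g'(t)(T+t) = g(t).
g'(t) = 0.37·280·t^-0.63. Setting 0.37·280·t^-0.63 = 280·t^0.37/(13+t) gives 0.37(13+t) = t, so 0.63·t = 0.37×13.
t* = 0.37×13/0.63 = 7.635 min.

7.6 min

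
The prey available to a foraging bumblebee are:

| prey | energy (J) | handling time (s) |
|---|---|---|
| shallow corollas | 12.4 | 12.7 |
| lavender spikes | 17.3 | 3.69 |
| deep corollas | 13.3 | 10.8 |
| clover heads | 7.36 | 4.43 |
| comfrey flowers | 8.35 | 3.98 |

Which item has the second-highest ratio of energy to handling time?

In descending order of E/h:
lavender spikes: 17.3/3.69 = 4.69 J/s
comfrey flowers: 8.35/3.98 = 2.1 J/s
clover heads: 7.36/4.43 = 1.66 J/s
deep corollas: 13.3/10.8 = 1.23 J/s
shallow corollas: 12.4/12.7 = 0.976 J/s

comfrey flowers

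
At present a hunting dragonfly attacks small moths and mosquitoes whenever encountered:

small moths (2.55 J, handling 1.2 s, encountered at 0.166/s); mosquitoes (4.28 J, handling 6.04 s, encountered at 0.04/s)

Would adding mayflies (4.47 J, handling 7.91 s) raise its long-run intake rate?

Yes

Intake rate on the current diet: R = (0.166×2.55 + 0.04×4.28) / (1 + 0.166×1.2 + 0.04×6.04) = 0.5945/1.441 = 0.4126 J/s.
mayflies: E/h = 4.47/7.91 = 0.5651 J/s.
Since 0.5651 > R, including mayflies increases the long-run rate.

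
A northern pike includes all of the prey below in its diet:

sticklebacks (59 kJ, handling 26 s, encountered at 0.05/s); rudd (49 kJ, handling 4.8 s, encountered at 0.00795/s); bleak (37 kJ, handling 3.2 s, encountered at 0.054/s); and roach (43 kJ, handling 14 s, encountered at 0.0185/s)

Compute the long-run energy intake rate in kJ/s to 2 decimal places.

Energy encountered per unit search time: 0.05×59 + 0.00795×49 + 0.054×37 + 0.0185×43 = 6.133 kJ/s.
Handling time per unit search time: 0.05×26 + 0.00795×4.8 + 0.054×3.2 + 0.0185×14 = 1.77.
Rate = 6.133/(1 + 1.77) = 2.214 kJ/s.

2.21 kJ/s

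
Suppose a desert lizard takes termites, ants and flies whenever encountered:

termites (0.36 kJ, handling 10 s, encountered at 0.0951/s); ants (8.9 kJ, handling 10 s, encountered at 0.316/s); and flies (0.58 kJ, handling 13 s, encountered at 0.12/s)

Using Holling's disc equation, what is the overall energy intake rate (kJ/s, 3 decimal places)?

Energy encountered per unit search time: 0.0951×0.36 + 0.316×8.9 + 0.12×0.58 = 2.916 kJ/s.
Handling time per unit search time: 0.0951×10 + 0.316×10 + 0.12×13 = 5.671.
Rate = 2.916/(1 + 5.671) = 0.4372 kJ/s.

0.437 kJ/s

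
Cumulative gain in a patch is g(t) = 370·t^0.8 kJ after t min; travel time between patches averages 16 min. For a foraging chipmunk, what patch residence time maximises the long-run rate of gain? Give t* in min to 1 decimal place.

64.0 min

By the marginal value theorem, leave when the instantaneous gain rate g'(t) equals the habitat-wide average g(t)/(T + t).
g'(t) = 0.8·370·t^-0.2. Setting 0.8·370·t^-0.2 = 370·t^0.8/(16+t) gives 0.8(16+t) = t, so 0.20·t = 0.8×16.
t* = 0.8×16/0.20 = 64 min.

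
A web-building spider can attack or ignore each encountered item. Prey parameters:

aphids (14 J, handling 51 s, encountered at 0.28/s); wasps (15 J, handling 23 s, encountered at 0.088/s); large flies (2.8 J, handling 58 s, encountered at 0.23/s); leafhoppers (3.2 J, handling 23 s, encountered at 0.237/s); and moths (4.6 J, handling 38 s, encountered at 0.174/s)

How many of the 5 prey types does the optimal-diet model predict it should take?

1

Profitabilities (E/h, J/s): wasps 0.652, aphids 0.275, leafhoppers 0.139, moths 0.121, large flies 0.0483. Add prey in this order while the next type's profitability exceeds the intake rate on those already taken.
Rate on top 1: 0.4365. aphids: 0.275 < 0.4365 → exclude; stop.
Optimal diet: wasps — 1 of 5 types.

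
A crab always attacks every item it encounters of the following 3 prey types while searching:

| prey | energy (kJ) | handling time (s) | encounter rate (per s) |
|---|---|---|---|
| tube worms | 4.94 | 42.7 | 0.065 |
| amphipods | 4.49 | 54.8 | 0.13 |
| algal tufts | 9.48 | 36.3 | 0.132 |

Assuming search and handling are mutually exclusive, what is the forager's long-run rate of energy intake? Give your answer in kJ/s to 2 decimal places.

Energy encountered per unit search time: 0.065×4.94 + 0.13×4.49 + 0.132×9.48 = 2.156 kJ/s.
Handling time per unit search time: 0.065×42.7 + 0.13×54.8 + 0.132×36.3 = 14.69.
Rate = 2.156/(1 + 14.69) = 0.1374 kJ/s.

0.14 kJ/s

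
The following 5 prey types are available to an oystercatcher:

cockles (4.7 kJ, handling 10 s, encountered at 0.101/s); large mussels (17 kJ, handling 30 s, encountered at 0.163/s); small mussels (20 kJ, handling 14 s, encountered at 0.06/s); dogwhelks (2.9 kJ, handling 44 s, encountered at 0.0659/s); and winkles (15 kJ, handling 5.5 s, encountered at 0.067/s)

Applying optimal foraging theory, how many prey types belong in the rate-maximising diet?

2

Rank by E/h (kJ/s): winkles 2.73, small mussels 1.43, large mussels 0.567, cockles 0.47, dogwhelks 0.0659. Include each in turn until the next type's E/h falls below the running intake rate.
Rate on top 1: 0.7344. small mussels: 1.43 > 0.7344 → include.
Rate on top 2: 0.9984. large mussels: 0.567 < 0.9984 → exclude; stop.
Optimal diet: winkles, small mussels — 2 of 5 types.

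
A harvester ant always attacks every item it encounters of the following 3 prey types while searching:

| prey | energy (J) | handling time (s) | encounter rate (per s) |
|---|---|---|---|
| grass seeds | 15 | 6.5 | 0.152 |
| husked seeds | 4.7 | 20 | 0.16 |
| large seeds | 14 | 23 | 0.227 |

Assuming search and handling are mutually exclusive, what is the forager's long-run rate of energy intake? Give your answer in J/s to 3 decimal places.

0.597 J/s

R = (0.152×15 + 0.16×4.7 + 0.227×14) / (1 + 0.152×6.5 + 0.16×20 + 0.227×23) = 6.21/10.41 = 0.5966 J/s.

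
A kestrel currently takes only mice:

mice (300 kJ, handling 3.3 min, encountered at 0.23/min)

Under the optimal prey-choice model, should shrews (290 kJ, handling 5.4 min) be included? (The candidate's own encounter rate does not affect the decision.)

Current rate: (0.23×300)/(1 + 0.23×3.3) = 39.23 kJ/min.
shrews: E/h = 290/5.4 = 53.7 kJ/min.
53.7 > 39.23, so adding shrews raises the average — include it.

Yes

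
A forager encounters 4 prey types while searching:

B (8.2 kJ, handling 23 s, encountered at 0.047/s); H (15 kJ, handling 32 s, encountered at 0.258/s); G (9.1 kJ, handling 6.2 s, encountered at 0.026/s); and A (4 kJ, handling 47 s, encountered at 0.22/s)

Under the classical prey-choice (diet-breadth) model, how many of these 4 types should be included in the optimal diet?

E/h in descending order: G 1.47, H 0.469, B 0.357, A 0.0851 kJ/s. The optimal diet is the largest prefix of this list for which every included type satisfies E_i/h_i > R on the types above it.
Rate on top 1: 0.2038. H: 0.469 > 0.2038 → include.
Rate on top 2: 0.4361. B: 0.357 < 0.4361 → exclude; stop.
Optimal diet: G, H — 2 of 4 types.

2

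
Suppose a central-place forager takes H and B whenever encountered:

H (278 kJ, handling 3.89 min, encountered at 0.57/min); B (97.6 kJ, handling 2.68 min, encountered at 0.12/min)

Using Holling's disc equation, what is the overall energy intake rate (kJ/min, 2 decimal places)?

48.09 kJ/min

R = Σλ_iE_i / (1 + Σλ_ih_i)
Numerator: 0.57×278 + 0.12×97.6 = 170.2
Denominator: 1 + 0.57×3.89 + 0.12×2.68 = 3.539
R = 170.2/3.539 = 48.09 kJ/min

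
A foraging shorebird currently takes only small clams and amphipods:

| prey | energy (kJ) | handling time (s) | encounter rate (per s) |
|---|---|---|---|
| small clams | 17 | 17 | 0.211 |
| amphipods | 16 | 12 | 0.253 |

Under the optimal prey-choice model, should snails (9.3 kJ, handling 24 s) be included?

On small clams and amphipods alone, R = ΣλE/(1+Σλh) = 7.635/7.623 = 1.002 kJ/s.
snails: E/h = 9.3/24 = 0.3875 kJ/s.
0.3875 < 1.002, so adding snails would lower the average — exclude it.

No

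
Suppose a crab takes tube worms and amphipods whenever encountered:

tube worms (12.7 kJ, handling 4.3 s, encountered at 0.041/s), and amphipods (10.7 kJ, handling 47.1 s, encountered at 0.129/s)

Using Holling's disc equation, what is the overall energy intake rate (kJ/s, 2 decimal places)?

0.26 kJ/s

Energy encountered per unit search time: 0.041×12.7 + 0.129×10.7 = 1.901 kJ/s.
Handling time per unit search time: 0.041×4.3 + 0.129×47.1 = 6.252.
Rate = 1.901/(1 + 6.252) = 0.2621 kJ/s.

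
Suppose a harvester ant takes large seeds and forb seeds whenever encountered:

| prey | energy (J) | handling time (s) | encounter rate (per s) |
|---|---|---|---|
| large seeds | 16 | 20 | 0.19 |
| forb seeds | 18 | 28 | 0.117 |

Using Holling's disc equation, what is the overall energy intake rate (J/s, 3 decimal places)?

0.637 J/s

R = (0.19×16 + 0.117×18) / (1 + 0.19×20 + 0.117×28) = 5.146/8.076 = 0.6372 J/s.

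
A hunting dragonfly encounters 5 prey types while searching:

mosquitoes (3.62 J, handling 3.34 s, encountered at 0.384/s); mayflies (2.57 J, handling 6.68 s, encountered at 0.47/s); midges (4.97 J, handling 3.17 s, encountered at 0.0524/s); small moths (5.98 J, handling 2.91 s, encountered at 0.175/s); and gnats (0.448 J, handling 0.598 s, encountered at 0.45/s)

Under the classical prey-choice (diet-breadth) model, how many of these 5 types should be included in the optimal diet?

3

E/h in descending order: small moths 2.05, midges 1.57, mosquitoes 1.08, gnats 0.749, mayflies 0.385 J/s. The optimal diet is the largest prefix of this list for which every included type satisfies E_i/h_i > R on the types above it.
Rate on top 1: 0.6934. midges: 1.57 > 0.6934 → include.
Rate on top 2: 0.7801. mosquitoes: 1.08 > 0.7801 → include.
Rate on top 3: 0.9118. gnats: 0.749 < 0.9118 → exclude; stop.
Optimal diet: small moths, midges, mosquitoes — 3 of 5 types.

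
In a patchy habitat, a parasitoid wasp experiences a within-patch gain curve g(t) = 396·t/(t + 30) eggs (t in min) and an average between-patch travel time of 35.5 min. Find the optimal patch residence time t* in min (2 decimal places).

Maximise g(t)/(T+t): set derivative to zero → g'(t)(T+t) = g(t).
g'(t) = 396·30/(t + 30)². Setting 396·30/(t+30)² = 396t/[(t+30)(35.5+t)] gives 30(35.5+t) = t(t+30), so t² = 30×35.5 = 1065.
t* = √1065 = 32.63 min.

32.63 min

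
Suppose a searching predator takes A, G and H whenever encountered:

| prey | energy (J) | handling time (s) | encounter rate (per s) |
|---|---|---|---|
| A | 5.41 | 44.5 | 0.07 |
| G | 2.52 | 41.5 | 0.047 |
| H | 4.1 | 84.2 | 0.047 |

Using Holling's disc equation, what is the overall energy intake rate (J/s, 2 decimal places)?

R = Σλ_iE_i / (1 + Σλ_ih_i)
Numerator: 0.07×5.41 + 0.047×2.52 + 0.047×4.1 = 0.6898
Denominator: 1 + 0.07×44.5 + 0.047×41.5 + 0.047×84.2 = 10.02
R = 0.6898/10.02 = 0.06883 J/s

0.07 J/s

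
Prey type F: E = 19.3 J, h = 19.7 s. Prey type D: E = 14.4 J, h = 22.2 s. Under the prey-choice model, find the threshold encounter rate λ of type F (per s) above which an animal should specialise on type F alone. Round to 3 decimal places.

0.099 per s

The zero-one rule: include type D iff E₂/h₂ > λE₁/(1+λh₁). Equality gives the switch point.
λE₁h₂ = E₂ + λE₂h₁ ⇒ λ = E₂/(E₁h₂ − E₂h₁) = 14.4/(428.5 − 283.7) = 0.09946 per s.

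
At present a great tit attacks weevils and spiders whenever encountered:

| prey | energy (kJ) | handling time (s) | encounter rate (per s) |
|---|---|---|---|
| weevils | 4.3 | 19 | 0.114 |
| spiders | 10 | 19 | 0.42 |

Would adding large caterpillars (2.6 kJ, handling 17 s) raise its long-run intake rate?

Current rate: (0.114×4.3 + 0.42×10)/(1 + 0.114×19 + 0.42×19) = 0.4208 kJ/s.
large caterpillars: E/h = 2.6/17 = 0.1529 kJ/s.
0.1529 < 0.4208, so adding large caterpillars would lower the average — exclude it.

No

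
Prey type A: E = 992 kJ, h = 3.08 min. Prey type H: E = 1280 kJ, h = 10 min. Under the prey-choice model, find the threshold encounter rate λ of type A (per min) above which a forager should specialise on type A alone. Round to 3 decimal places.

Drop type H once their profitability E₂/h₂ falls below the rate achievable on type A alone: E₂/h₂ = λE₁/(1 + λh₁).
Solve for λ: λE₁h₂ = E₂(1 + λh₁) → λ(E₁h₂ − E₂h₁) = E₂ → λ = E₂/(E₁h₂ − E₂h₁).
λ = 1280/(992×10 − 1280×3.08) = 1280/5978 = 0.2141 per min.

0.214 per min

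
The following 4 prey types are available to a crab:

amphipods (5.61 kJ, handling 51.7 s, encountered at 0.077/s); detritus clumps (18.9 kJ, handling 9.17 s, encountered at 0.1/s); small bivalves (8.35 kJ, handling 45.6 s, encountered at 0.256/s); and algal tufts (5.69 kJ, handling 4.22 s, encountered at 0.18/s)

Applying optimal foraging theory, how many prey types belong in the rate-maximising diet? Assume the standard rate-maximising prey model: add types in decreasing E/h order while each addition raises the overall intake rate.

2

E/h in descending order: detritus clumps 2.06, algal tufts 1.35, small bivalves 0.183, amphipods 0.109 kJ/s. The optimal diet is the largest prefix of this list for which every included type satisfies E_i/h_i > R on the types above it.
Rate on top 1: 0.9859. algal tufts: 1.35 > 0.9859 → include.
Rate on top 2: 1.089. small bivalves: 0.183 < 1.089 → exclude; stop.
Optimal diet: detritus clumps, algal tufts — 2 of 4 types.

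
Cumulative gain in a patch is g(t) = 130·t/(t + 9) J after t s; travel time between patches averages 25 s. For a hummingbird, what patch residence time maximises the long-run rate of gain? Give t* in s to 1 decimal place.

15.0 s

By the marginal value theorem, leave when the instantaneous gain rate g'(t) equals the habitat-wide average g(t)/(T + t).
g'(t) = 130·9/(t + 9)². Setting 130·9/(t+9)² = 130t/[(t+9)(25+t)] gives 9(25+t) = t(t+9), so t² = 9×25 = 225.
t* = √225 = 15 s.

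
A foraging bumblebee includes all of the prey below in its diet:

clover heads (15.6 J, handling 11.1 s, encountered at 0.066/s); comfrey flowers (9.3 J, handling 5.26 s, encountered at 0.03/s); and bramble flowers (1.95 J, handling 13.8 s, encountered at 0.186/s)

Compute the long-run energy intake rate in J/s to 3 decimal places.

0.375 J/s

R = Σλ_iE_i / (1 + Σλ_ih_i)
Numerator: 0.066×15.6 + 0.03×9.3 + 0.186×1.95 = 1.671
Denominator: 1 + 0.066×11.1 + 0.03×5.26 + 0.186×13.8 = 4.457
R = 1.671/4.457 = 0.375 J/s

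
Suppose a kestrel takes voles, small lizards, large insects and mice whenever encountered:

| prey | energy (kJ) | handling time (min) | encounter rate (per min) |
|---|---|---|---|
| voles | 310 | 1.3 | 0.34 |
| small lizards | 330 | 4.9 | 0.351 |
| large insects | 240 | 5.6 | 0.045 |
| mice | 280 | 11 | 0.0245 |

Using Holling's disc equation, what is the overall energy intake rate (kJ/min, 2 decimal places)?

64.86 kJ/min

R = Σλ_iE_i / (1 + Σλ_ih_i)
Numerator: 0.34×310 + 0.351×330 + 0.045×240 + 0.0245×280 = 238.9
Denominator: 1 + 0.34×1.3 + 0.351×4.9 + 0.045×5.6 + 0.0245×11 = 3.683
R = 238.9/3.683 = 64.86 kJ/min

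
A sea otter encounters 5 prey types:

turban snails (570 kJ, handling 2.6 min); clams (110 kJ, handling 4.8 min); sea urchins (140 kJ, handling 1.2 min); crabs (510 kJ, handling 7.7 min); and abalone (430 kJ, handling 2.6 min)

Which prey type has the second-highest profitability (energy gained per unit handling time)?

abalone

Profitability E/h (kJ/min): turban snails = 570/2.6 = 219, clams = 110/4.8 = 22.9, sea urchins = 140/1.2 = 117, crabs = 510/7.7 = 66.2, abalone = 430/2.6 = 165.
Ranked: turban snails > abalone > sea urchins > crabs > clams.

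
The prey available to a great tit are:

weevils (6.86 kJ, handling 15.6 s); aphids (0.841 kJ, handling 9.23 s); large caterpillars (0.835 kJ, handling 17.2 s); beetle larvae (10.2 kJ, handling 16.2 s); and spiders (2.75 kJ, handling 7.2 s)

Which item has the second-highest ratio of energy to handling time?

Profitability E/h (kJ/s): weevils = 6.86/15.6 = 0.44, aphids = 0.841/9.23 = 0.0911, large caterpillars = 0.835/17.2 = 0.0485, beetle larvae = 10.2/16.2 = 0.63, spiders = 2.75/7.2 = 0.382.
Ranked: beetle larvae > weevils > spiders > aphids > large caterpillars.

weevils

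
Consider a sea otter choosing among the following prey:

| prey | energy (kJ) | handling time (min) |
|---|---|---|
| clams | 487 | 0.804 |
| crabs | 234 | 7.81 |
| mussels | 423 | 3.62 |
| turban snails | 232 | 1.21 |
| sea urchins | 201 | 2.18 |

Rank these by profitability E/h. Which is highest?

clams

Profitability E/h (kJ/min): clams = 487/0.804 = 606, crabs = 234/7.81 = 30, mussels = 423/3.62 = 117, turban snails = 232/1.21 = 192, sea urchins = 201/2.18 = 92.2.
Ranked: clams > turban snails > mussels > sea urchins > crabs.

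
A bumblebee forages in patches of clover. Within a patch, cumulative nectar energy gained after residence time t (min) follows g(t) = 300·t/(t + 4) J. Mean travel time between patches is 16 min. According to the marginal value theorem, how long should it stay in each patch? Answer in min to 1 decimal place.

8.0 min

Maximise g(t)/(T+t): set derivative to zero → g'(t)(T+t) = g(t).
g'(t) = 300·4/(t + 4)². Setting 300·4/(t+4)² = 300t/[(t+4)(16+t)] gives 4(16+t) = t(t+4), so t² = 4×16 = 64.
t* = √64 = 8 min.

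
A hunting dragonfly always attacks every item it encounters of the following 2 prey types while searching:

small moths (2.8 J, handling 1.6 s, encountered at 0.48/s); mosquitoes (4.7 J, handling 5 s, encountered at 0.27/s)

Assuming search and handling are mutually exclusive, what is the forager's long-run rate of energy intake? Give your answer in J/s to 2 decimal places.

0.84 J/s

R = Σλ_iE_i / (1 + Σλ_ih_i)
Numerator: 0.48×2.8 + 0.27×4.7 = 2.613
Denominator: 1 + 0.48×1.6 + 0.27×5 = 3.118
R = 2.613/3.118 = 0.838 J/s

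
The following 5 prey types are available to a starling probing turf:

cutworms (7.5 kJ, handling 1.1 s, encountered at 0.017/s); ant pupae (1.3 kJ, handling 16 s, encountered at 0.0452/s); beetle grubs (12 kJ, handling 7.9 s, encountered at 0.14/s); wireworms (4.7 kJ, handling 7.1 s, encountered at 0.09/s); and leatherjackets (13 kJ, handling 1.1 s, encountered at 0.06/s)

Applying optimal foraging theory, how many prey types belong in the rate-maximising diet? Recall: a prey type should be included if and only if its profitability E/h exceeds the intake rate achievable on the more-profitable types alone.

3

E/h in descending order: leatherjackets 11.8, cutworms 6.82, beetle grubs 1.52, wireworms 0.662, ant pupae 0.0813 kJ/s. The optimal diet is the largest prefix of this list for which every included type satisfies E_i/h_i > R on the types above it.
Rate on top 1: 0.7317. cutworms: 6.82 > 0.7317 → include.
Rate on top 2: 0.8366. beetle grubs: 1.52 > 0.8366 → include.
Rate on top 3: 1.181. wireworms: 0.662 < 1.181 → exclude; stop.
Optimal diet: leatherjackets, cutworms, beetle grubs — 3 of 5 types.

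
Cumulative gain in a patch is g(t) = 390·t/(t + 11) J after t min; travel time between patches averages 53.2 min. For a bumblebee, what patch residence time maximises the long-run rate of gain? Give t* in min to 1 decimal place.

Maximise g(t)/(T+t): set derivative to zero → g'(t)(T+t) = g(t).
g'(t) = 390·11/(t + 11)². Setting 390·11/(t+11)² = 390t/[(t+11)(53.2+t)] gives 11(53.2+t) = t(t+11), so t² = 11×53.2 = 585.2.
t* = √585.2 = 24.19 min.

24.2 min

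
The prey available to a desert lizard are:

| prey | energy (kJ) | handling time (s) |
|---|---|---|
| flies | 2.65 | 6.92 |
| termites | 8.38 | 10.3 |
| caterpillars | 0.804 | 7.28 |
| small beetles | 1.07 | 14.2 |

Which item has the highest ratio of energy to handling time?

termites

In descending order of E/h:
termites: 8.38/10.3 = 0.814 kJ/s
flies: 2.65/6.92 = 0.383 kJ/s
caterpillars: 0.804/7.28 = 0.11 kJ/s
small beetles: 1.07/14.2 = 0.0754 kJ/s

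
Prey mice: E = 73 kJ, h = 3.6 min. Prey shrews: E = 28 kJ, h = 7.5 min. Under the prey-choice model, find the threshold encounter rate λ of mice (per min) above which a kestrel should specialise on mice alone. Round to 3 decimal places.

0.063 per min

At the threshold, the rate on mice alone equals the profitability of shrews: λ·73/(1 + λ·3.6) = 28/7.5 = 3.733.
Rearranging, λ(73 − 3.733×3.6) = 3.733, so λ = 3.733/59.56 = 0.06268 per min.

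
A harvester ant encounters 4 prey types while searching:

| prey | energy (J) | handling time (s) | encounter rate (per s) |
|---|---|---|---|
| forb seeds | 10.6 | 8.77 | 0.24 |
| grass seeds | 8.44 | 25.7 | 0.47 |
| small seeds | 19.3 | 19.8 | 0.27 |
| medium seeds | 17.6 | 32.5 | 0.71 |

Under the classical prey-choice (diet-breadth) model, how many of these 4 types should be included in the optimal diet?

Profitabilities (E/h, J/s): forb seeds 1.21, small seeds 0.975, medium seeds 0.542, grass seeds 0.328. Add prey in this order while the next type's profitability exceeds the intake rate on those already taken.
Rate on top 1: 0.8194. small seeds: 0.975 > 0.8194 → include.
Rate on top 2: 0.9177. medium seeds: 0.542 < 0.9177 → exclude; stop.
Optimal diet: forb seeds, small seeds — 2 of 4 types.

2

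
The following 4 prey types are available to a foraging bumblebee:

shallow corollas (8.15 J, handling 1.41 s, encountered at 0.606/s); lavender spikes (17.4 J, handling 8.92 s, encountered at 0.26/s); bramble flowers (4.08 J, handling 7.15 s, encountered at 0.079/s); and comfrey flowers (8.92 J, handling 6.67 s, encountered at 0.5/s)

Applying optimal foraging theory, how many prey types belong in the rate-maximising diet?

E/h in descending order: shallow corollas 5.78, lavender spikes 1.95, comfrey flowers 1.34, bramble flowers 0.571 J/s. The optimal diet is the largest prefix of this list for which every included type satisfies E_i/h_i > R on the types above it.
Rate on top 1: 2.663. lavender spikes: 1.95 < 2.663 → exclude; stop.
Optimal diet: shallow corollas — 1 of 4 types.

1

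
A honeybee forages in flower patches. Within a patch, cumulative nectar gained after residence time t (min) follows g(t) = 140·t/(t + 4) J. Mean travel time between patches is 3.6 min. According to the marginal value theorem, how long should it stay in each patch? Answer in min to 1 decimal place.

3.8 min

By the marginal value theorem, leave when the instantaneous gain rate g'(t) equals the habitat-wide average g(t)/(T + t).
g'(t) = 140·4/(t + 4)². Setting 140·4/(t+4)² = 140t/[(t+4)(3.6+t)] gives 4(3.6+t) = t(t+4), so t² = 4×3.6 = 14.4.
t* = √14.4 = 3.795 min.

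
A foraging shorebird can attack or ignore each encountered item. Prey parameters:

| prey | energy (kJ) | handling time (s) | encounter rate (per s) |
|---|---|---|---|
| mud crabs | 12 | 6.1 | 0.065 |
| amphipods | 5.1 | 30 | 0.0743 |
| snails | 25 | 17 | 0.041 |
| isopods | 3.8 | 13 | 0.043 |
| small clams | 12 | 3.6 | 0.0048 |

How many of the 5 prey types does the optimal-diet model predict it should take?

Profitabilities (E/h, kJ/s): small clams 3.33, mud crabs 1.97, snails 1.47, isopods 0.292, amphipods 0.17. Add prey in this order while the next type's profitability exceeds the intake rate on those already taken.
Rate on top 1: 0.05662. mud crabs: 1.97 > 0.05662 → include.
Rate on top 2: 0.5925. snails: 1.47 > 0.5925 → include.
Rate on top 3: 0.8824. isopods: 0.292 < 0.8824 → exclude; stop.
Optimal diet: small clams, mud crabs, snails — 3 of 5 types.

3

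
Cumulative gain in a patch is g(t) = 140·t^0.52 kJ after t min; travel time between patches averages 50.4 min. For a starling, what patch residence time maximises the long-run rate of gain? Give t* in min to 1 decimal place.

54.6 min

By the marginal value theorem, leave when the instantaneous gain rate g'(t) equals the habitat-wide average g(t)/(T + t).
g'(t) = 0.52·140·t^-0.48. Setting 0.52·140·t^-0.48 = 140·t^0.52/(50.4+t) gives 0.52(50.4+t) = t, so 0.48·t = 0.52×50.4.
t* = 0.52×50.4/0.48 = 54.6 min.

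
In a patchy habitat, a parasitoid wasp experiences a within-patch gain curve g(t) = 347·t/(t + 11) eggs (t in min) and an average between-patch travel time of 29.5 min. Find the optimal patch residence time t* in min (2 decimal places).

18.01 min

Maximise g(t)/(T+t): set derivative to zero → g'(t)(T+t) = g(t).
g'(t) = 347·11/(t + 11)². Setting 347·11/(t+11)² = 347t/[(t+11)(29.5+t)] gives 11(29.5+t) = t(t+11), so t² = 11×29.5 = 324.5.
t* = √324.5 = 18.01 min.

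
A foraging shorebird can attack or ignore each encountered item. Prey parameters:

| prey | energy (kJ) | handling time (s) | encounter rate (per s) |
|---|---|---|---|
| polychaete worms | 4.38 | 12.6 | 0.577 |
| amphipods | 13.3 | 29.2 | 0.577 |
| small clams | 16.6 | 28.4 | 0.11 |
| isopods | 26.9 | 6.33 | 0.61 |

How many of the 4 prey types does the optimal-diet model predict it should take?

E/h in descending order: isopods 4.25, small clams 0.585, amphipods 0.455, polychaete worms 0.348 kJ/s. The optimal diet is the largest prefix of this list for which every included type satisfies E_i/h_i > R on the types above it.
Rate on top 1: 3.375. small clams: 0.585 < 3.375 → exclude; stop.
Optimal diet: isopods — 1 of 4 types.

1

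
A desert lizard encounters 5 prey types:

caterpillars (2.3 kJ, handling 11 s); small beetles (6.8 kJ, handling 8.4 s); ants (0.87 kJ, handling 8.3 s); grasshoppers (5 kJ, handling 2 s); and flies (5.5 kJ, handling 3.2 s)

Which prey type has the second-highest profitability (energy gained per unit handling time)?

flies

Profitability E/h (kJ/s): caterpillars = 2.3/11 = 0.209, small beetles = 6.8/8.4 = 0.81, ants = 0.87/8.3 = 0.105, grasshoppers = 5/2 = 2.5, flies = 5.5/3.2 = 1.72.
Ranked: grasshoppers > flies > small beetles > caterpillars > ants.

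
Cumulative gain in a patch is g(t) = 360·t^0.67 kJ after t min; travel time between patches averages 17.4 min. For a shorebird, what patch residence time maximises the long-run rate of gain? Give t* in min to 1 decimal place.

By the marginal value theorem, leave when the instantaneous gain rate g'(t) equals the habitat-wide average g(t)/(T + t).
g'(t) = 0.67·360·t^-0.33. Setting 0.67·360·t^-0.33 = 360·t^0.67/(17.4+t) gives 0.67(17.4+t) = t, so 0.33·t = 0.67×17.4.
t* = 0.67×17.4/0.33 = 35.33 min.

35.3 min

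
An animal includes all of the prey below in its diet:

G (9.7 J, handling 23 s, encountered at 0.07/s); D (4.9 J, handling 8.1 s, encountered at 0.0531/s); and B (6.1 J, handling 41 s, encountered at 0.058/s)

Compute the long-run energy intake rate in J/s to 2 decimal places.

0.24 J/s

R = Σλ_iE_i / (1 + Σλ_ih_i)
Numerator: 0.07×9.7 + 0.0531×4.9 + 0.058×6.1 = 1.293
Denominator: 1 + 0.07×23 + 0.0531×8.1 + 0.058×41 = 5.418
R = 1.293/5.418 = 0.2386 J/s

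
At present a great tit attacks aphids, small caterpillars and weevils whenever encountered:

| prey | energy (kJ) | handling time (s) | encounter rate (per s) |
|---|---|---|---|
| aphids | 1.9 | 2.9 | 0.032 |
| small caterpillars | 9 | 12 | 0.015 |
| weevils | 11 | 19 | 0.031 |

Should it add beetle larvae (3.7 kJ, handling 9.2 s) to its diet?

Intake rate on the current diet: R = (0.032×1.9 + 0.015×9 + 0.031×11) / (1 + 0.032×2.9 + 0.015×12 + 0.031×19) = 0.5368/1.862 = 0.2883 kJ/s.
beetle larvae: E/h = 3.7/9.2 = 0.4022 kJ/s.
0.4022 > 0.2883, so adding beetle larvae raises the average — include it.

Yes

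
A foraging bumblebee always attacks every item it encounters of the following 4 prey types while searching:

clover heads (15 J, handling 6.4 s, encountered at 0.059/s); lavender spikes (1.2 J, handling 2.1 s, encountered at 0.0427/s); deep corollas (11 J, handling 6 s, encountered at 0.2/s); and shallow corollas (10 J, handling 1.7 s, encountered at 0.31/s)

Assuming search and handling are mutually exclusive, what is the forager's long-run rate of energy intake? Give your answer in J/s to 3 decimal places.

1.952 J/s

R = (0.059×15 + 0.0427×1.2 + 0.2×11 + 0.31×10) / (1 + 0.059×6.4 + 0.0427×2.1 + 0.2×6 + 0.31×1.7) = 6.236/3.194 = 1.952 J/s.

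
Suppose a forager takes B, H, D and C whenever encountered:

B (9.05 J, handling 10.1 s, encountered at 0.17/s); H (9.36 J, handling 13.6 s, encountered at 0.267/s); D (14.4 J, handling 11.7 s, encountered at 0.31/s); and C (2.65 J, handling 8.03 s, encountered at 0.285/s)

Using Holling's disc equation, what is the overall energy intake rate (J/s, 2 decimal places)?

0.75 J/s

R = Σλ_iE_i / (1 + Σλ_ih_i)
Numerator: 0.17×9.05 + 0.267×9.36 + 0.31×14.4 + 0.285×2.65 = 9.257
Denominator: 1 + 0.17×10.1 + 0.267×13.6 + 0.31×11.7 + 0.285×8.03 = 12.26
R = 9.257/12.26 = 0.7548 J/s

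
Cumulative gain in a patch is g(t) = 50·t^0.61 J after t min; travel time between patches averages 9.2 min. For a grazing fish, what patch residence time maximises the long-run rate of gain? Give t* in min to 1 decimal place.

Optimal t* satisfies g'(t*) = g(t*)/(T + t*).
g'(t) = 0.61·50·t^-0.39. Setting 0.61·50·t^-0.39 = 50·t^0.61/(9.2+t) gives 0.61(9.2+t) = t, so 0.39·t = 0.61×9.2.
t* = 0.61×9.2/0.39 = 14.39 min.

14.4 min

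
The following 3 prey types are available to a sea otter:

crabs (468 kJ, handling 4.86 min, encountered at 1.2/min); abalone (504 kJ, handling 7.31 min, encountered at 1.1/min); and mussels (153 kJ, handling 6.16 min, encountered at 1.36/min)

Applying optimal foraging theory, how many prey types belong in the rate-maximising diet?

1

Profitabilities (E/h, kJ/min): crabs 96.3, abalone 68.9, mussels 24.8. Add prey in this order while the next type's profitability exceeds the intake rate on those already taken.
Rate on top 1: 82.2. abalone: 68.9 < 82.2 → exclude; stop.
Optimal diet: crabs — 1 of 3 types.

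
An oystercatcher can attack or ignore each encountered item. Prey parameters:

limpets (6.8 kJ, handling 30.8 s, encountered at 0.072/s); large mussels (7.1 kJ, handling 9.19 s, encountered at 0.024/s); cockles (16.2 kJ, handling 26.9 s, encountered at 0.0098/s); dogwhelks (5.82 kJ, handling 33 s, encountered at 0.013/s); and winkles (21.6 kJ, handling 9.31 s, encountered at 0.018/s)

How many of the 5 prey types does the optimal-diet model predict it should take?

Rank by E/h (kJ/s): winkles 2.32, large mussels 0.773, cockles 0.602, limpets 0.221, dogwhelks 0.176. Include each in turn until the next type's E/h falls below the running intake rate.
Rate on top 1: 0.333. large mussels: 0.773 > 0.333 → include.
Rate on top 2: 0.4028. cockles: 0.602 > 0.4028 → include.
Rate on top 3: 0.4347. limpets: 0.221 < 0.4347 → exclude; stop.
Optimal diet: winkles, large mussels, cockles — 3 of 5 types.

3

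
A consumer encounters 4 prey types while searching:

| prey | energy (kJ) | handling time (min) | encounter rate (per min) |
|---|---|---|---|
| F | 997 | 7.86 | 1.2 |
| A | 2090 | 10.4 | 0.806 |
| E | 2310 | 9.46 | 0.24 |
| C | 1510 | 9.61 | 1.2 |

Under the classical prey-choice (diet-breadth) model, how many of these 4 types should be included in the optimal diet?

E/h in descending order: E 244, A 201, C 157, F 127 kJ/min. The optimal diet is the largest prefix of this list for which every included type satisfies E_i/h_i > R on the types above it.
Rate on top 1: 169.5. A: 201 > 169.5 → include.
Rate on top 2: 192.1. C: 157 < 192.1 → exclude; stop.
Optimal diet: E, A — 2 of 4 types.

2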